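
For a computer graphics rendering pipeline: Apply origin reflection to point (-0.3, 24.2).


Reflection over origin: (x,y) -> (-x,-y)
(-0.3, 24.2) -> (0.3, -24.2)

(0.3, -24.2)


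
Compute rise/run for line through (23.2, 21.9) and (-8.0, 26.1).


slope = (y2-y1)/(x2-x1) = (26.1-21.9)/((-8)-23.2) = 4.2/(-31.2) = -0.1346

-0.1346


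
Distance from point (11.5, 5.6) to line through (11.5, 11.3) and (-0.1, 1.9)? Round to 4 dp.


|cross product| = 66.12
|line direction| = sqrt(222.92) = 14.9305
Distance = 66.12/sqrt(222.92) = 4.4285

4.4285


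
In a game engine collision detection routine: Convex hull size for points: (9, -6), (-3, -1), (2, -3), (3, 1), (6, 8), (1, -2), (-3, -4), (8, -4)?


Convex hull vertices (CCW): (-3, -4), (9, -6), (6, 8), (-3, -1)
Count = 4

4


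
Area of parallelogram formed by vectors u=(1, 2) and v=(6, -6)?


|u x v| = |1*(-6) - 2*6|
= |(-6) - 12| = 18

18


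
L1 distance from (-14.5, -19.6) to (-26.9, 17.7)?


|(-14.5)-(-26.9)| + |(-19.6)-17.7| = 12.4 + 37.3 = 49.7

49.7


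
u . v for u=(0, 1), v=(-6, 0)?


u . v = u_x*v_x + u_y*v_y = 0*(-6) + 1*0
= 0 + 0 = 0

0


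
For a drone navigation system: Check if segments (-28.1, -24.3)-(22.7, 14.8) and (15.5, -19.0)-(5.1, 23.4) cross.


Cross products: d1=1903.76, d2=-656.8, d3=-1435.52, d4=1125.04
d1*d2 < 0 and d3*d4 < 0? yes

Yes, they intersect


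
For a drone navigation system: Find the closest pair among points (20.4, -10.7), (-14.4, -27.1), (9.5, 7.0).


d(P0,P1) = 38.4708, d(P0,P2) = 20.787, d(P1,P2) = 41.6416
Closest: P0 and P2

Closest pair: (20.4, -10.7) and (9.5, 7.0), distance = 20.787


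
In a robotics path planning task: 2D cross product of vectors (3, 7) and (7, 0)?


u x v = u_x*v_y - u_y*v_x = 3*0 - 7*7
= 0 - 49 = -49

-49


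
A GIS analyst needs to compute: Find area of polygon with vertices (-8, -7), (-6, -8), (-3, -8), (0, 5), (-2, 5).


Shoelace sum: ((-8)*(-8) - (-6)*(-7)) + ((-6)*(-8) - (-3)*(-8)) + ((-3)*5 - 0*(-8)) + (0*5 - (-2)*5) + ((-2)*(-7) - (-8)*5)
= 95
Area = |95|/2 = 47.5

47.5


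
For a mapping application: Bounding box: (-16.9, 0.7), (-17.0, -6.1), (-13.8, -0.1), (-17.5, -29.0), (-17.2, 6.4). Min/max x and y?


x range: [-17.5, -13.8]
y range: [-29, 6.4]
Bounding box: (-17.5,-29) to (-13.8,6.4)

(-17.5,-29) to (-13.8,6.4)


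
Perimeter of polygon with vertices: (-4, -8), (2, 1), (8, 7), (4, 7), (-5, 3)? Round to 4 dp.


Sides: (-4, -8)->(2, 1): sqrt(117) = 10.816654, (2, 1)->(8, 7): sqrt(72) = 8.485281, (8, 7)->(4, 7): sqrt(16) = 4, (4, 7)->(-5, 3): sqrt(97) = 9.848858, (-5, 3)->(-4, -8): sqrt(122) = 11.045361
Sum = 44.196154
Perimeter = 44.1962

44.1962


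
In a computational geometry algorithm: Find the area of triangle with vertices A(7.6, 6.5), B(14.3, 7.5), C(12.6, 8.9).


Area = |x_A(y_B-y_C) + x_B(y_C-y_A) + x_C(y_A-y_B)|/2
= |(-10.64) + 34.32 + (-12.6)|/2
= 11.08/2 = 5.54

5.54


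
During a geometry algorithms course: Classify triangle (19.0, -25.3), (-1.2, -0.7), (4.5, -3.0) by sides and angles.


Side lengths squared: AB^2=1013.2, BC^2=37.78, CA^2=707.54
Sorted: [37.78, 707.54, 1013.2]
By sides: Scalene, By angles: Obtuse

Scalene, Obtuse


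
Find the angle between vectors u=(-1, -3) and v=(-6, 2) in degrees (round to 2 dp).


u.v = 0, |u| = sqrt(10) = 3.1623, |v| = sqrt(40) = 6.3246
cos(theta) = u.v/(|u||v|) = 0/sqrt(400) = 0
theta = acos(0) = 90 degrees

90 degrees


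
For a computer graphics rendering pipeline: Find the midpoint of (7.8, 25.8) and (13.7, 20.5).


M = ((7.8+13.7)/2, (25.8+20.5)/2)
= (10.75, 23.15)

(10.75, 23.15)


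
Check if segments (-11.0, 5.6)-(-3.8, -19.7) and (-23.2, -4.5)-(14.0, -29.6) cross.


Cross products: d1=681.94, d2=-78.5, d3=-381.38, d4=379.06
d1*d2 < 0 and d3*d4 < 0? yes

Yes, they intersect


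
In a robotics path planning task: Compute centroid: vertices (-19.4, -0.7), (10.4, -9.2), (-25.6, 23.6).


Centroid = ((x_A+x_B+x_C)/3, (y_A+y_B+y_C)/3)
= (((-19.4)+10.4+(-25.6))/3, ((-0.7)+(-9.2)+23.6)/3)
= (-11.5333, 4.5667)

(-11.5333, 4.5667)


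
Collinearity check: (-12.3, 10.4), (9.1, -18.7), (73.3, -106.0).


Cross product: (9.1-(-12.3))*((-106)-10.4) - ((-18.7)-10.4)*(73.3-(-12.3))
= 0

Yes, collinear


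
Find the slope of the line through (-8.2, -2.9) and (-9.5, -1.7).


slope = (y2-y1)/(x2-x1) = ((-1.7)-(-2.9))/((-9.5)-(-8.2)) = 1.2/(-1.3) = -0.9231

-0.9231


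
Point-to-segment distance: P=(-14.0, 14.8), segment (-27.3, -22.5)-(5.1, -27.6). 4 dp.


Project P onto AB: t = 0.2237 (clamped to [0,1])
Closest point on segment: (-20.0509, -23.6411)
Distance: 38.9144

38.9144


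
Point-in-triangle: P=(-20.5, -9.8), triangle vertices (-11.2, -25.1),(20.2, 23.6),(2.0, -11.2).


Cross products: AB x AP = 933.33, BC x BP = -808.48, CA x CP = -331.23
All same sign? no

No, outside


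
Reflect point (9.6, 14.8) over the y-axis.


Reflection over y-axis: (x,y) -> (-x,y)
(9.6, 14.8) -> (-9.6, 14.8)

(-9.6, 14.8)


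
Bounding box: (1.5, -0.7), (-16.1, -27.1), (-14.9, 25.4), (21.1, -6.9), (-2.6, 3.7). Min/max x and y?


x range: [-16.1, 21.1]
y range: [-27.1, 25.4]
Bounding box: (-16.1,-27.1) to (21.1,25.4)

(-16.1,-27.1) to (21.1,25.4)


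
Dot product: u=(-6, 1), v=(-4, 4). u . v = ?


u . v = u_x*v_x + u_y*v_y = (-6)*(-4) + 1*4
= 24 + 4 = 28

28


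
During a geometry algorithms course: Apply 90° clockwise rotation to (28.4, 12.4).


90° CW: (x,y) -> (y, -x)
(28.4,12.4) -> (12.4, -28.4)

(12.4, -28.4)


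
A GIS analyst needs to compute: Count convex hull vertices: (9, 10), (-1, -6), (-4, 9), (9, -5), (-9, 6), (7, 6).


Convex hull vertices (CCW): (-9, 6), (-1, -6), (9, -5), (9, 10), (-4, 9)
Count = 5

5


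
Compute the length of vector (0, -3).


|u| = sqrt(0^2 + (-3)^2) = sqrt(9) = 3

3


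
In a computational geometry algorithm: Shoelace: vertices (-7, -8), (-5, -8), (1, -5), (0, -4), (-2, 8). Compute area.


Shoelace sum: ((-7)*(-8) - (-5)*(-8)) + ((-5)*(-5) - 1*(-8)) + (1*(-4) - 0*(-5)) + (0*8 - (-2)*(-4)) + ((-2)*(-8) - (-7)*8)
= 109
Area = |109|/2 = 54.5

54.5


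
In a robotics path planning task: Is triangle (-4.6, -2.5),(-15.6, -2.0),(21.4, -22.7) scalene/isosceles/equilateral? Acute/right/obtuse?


Side lengths squared: AB^2=121.25, BC^2=1797.49, CA^2=1084.04
Sorted: [121.25, 1084.04, 1797.49]
By sides: Scalene, By angles: Obtuse

Scalene, Obtuse


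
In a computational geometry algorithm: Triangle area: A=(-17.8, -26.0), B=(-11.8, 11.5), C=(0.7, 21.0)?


Area = |x_A(y_B-y_C) + x_B(y_C-y_A) + x_C(y_A-y_B)|/2
= |169.1 + (-554.6) + (-26.25)|/2
= 411.75/2 = 205.875

205.875


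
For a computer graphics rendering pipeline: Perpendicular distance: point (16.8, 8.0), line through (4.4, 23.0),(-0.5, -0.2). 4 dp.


|cross product| = 361.18
|line direction| = sqrt(562.25) = 23.7118
Distance = 361.18/sqrt(562.25) = 15.2321

15.2321


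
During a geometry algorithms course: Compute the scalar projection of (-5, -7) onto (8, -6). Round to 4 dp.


u.v = 2, |v| = sqrt(100) = 10
Scalar projection = u.v / |v| = 2 / sqrt(100) = 0.2

0.2


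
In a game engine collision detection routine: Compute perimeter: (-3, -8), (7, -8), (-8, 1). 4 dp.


Sides: (-3, -8)->(7, -8): sqrt(100) = 10, (7, -8)->(-8, 1): sqrt(306) = 17.492856, (-8, 1)->(-3, -8): sqrt(106) = 10.29563
Sum = 37.788486
Perimeter = 37.7885

37.7885


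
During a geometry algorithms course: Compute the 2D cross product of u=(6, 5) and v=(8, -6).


u x v = u_x*v_y - u_y*v_x = 6*(-6) - 5*8
= (-36) - 40 = -76

-76


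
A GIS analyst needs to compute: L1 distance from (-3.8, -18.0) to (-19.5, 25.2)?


|(-3.8)-(-19.5)| + |(-18)-25.2| = 15.7 + 43.2 = 58.9

58.9


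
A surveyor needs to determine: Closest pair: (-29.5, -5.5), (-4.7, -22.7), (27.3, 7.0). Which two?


d(P0,P1) = 30.1808, d(P0,P2) = 58.1592, d(P1,P2) = 43.6588
Closest: P0 and P1

Closest pair: (-29.5, -5.5) and (-4.7, -22.7), distance = 30.1808


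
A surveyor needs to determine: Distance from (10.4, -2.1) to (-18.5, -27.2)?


dx=-28.9, dy=-25.1
d^2 = (-28.9)^2 + (-25.1)^2 = 1465.22
d = sqrt(1465.22) = 38.2782

38.2782


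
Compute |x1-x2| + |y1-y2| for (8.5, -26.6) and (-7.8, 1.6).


|8.5-(-7.8)| + |(-26.6)-1.6| = 16.3 + 28.2 = 44.5

44.5


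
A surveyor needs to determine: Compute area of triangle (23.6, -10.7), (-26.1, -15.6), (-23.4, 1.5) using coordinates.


Area = |x_A(y_B-y_C) + x_B(y_C-y_A) + x_C(y_A-y_B)|/2
= |(-403.56) + (-318.42) + (-114.66)|/2
= 836.64/2 = 418.32

418.32


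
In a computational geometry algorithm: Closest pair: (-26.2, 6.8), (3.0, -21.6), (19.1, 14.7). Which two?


d(P0,P1) = 40.7333, d(P0,P2) = 45.9837, d(P1,P2) = 39.7102
Closest: P1 and P2

Closest pair: (3.0, -21.6) and (19.1, 14.7), distance = 39.7102


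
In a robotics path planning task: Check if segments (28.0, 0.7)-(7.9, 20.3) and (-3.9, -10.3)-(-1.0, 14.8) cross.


Cross products: d1=-768.79, d2=-207.44, d3=846.34, d4=284.99
d1*d2 < 0 and d3*d4 < 0? no

No, they don't intersect


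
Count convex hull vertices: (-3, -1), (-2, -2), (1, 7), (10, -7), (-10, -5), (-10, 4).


Convex hull vertices (CCW): (-10, -5), (10, -7), (1, 7), (-10, 4)
Count = 4

4


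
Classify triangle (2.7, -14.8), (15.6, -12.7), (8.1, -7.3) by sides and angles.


Side lengths squared: AB^2=170.82, BC^2=85.41, CA^2=85.41
Sorted: [85.41, 85.41, 170.82]
By sides: Isosceles, By angles: Right

Isosceles, Right


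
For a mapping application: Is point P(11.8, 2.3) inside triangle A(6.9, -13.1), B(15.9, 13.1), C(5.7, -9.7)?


Cross products: AB x AP = 10.22, BC x BP = 16.68, CA x CP = 35.14
All same sign? yes

Yes, inside


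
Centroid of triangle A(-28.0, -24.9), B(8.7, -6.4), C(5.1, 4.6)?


Centroid = ((x_A+x_B+x_C)/3, (y_A+y_B+y_C)/3)
= (((-28)+8.7+5.1)/3, ((-24.9)+(-6.4)+4.6)/3)
= (-4.7333, -8.9)

(-4.7333, -8.9)


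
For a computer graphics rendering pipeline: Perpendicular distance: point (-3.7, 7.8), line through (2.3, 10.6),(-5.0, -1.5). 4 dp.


|cross product| = 52.16
|line direction| = sqrt(199.7) = 14.1315
Distance = 52.16/sqrt(199.7) = 3.691

3.691


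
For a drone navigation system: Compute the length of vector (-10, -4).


|u| = sqrt((-10)^2 + (-4)^2) = sqrt(116) = 10.7703

10.7703


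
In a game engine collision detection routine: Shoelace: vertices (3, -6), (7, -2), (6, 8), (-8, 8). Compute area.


Shoelace sum: (3*(-2) - 7*(-6)) + (7*8 - 6*(-2)) + (6*8 - (-8)*8) + ((-8)*(-6) - 3*8)
= 240
Area = |240|/2 = 120

120


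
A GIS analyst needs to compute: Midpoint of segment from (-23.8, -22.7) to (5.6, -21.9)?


M = (((-23.8)+5.6)/2, ((-22.7)+(-21.9))/2)
= (-9.1, -22.3)

(-9.1, -22.3)


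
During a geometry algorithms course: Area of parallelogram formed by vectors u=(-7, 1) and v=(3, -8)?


|u x v| = |(-7)*(-8) - 1*3|
= |56 - 3| = 53

53


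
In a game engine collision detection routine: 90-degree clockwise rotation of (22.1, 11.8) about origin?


90° CW: (x,y) -> (y, -x)
(22.1,11.8) -> (11.8, -22.1)

(11.8, -22.1)


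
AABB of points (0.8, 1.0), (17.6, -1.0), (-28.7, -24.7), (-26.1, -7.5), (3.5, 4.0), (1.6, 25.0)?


x range: [-28.7, 17.6]
y range: [-24.7, 25]
Bounding box: (-28.7,-24.7) to (17.6,25)

(-28.7,-24.7) to (17.6,25)


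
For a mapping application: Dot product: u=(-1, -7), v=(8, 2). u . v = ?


u . v = u_x*v_x + u_y*v_y = (-1)*8 + (-7)*2
= (-8) + (-14) = -22

-22


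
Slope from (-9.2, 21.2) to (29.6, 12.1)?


slope = (y2-y1)/(x2-x1) = (12.1-21.2)/(29.6-(-9.2)) = (-9.1)/38.8 = -0.2345

-0.2345


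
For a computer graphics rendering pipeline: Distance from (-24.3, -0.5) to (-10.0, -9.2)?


dx=14.3, dy=-8.7
d^2 = 14.3^2 + (-8.7)^2 = 280.18
d = sqrt(280.18) = 16.7386

16.7386


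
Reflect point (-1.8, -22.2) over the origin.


Reflection over origin: (x,y) -> (-x,-y)
(-1.8, -22.2) -> (1.8, 22.2)

(1.8, 22.2)


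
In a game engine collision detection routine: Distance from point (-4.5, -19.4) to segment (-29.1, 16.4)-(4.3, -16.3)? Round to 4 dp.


Project P onto AB: t = 0.9119 (clamped to [0,1])
Closest point on segment: (1.3565, -13.4182)
Distance: 8.3714

8.3714


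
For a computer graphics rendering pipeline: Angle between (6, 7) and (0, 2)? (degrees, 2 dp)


u.v = 14, |u| = sqrt(85) = 9.2195, |v| = sqrt(4) = 2
cos(theta) = u.v/(|u||v|) = 14/sqrt(340) = 0.759257
theta = acos(0.759257) = 40.6 degrees

40.6 degrees


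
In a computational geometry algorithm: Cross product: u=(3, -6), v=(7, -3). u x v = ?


u x v = u_x*v_y - u_y*v_x = 3*(-3) - (-6)*7
= (-9) - (-42) = 33

33


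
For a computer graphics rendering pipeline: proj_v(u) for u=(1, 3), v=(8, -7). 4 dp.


u.v = -13, |v| = sqrt(113) = 10.6301
Scalar projection = u.v / |v| = -13 / sqrt(113) = -1.2229

-1.2229


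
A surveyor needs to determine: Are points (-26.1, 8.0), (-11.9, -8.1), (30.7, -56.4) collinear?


Cross product: ((-11.9)-(-26.1))*((-56.4)-8) - ((-8.1)-8)*(30.7-(-26.1))
= 0

Yes, collinear


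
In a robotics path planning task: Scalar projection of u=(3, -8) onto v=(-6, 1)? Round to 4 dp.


u.v = -26, |v| = sqrt(37) = 6.0828
Scalar projection = u.v / |v| = -26 / sqrt(37) = -4.2744

-4.2744


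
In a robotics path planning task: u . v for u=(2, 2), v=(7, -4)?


u . v = u_x*v_x + u_y*v_y = 2*7 + 2*(-4)
= 14 + (-8) = 6

6


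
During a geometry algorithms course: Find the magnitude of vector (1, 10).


|u| = sqrt(1^2 + 10^2) = sqrt(101) = 10.0499

10.0499


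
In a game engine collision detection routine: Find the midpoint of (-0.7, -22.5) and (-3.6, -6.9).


M = (((-0.7)+(-3.6))/2, ((-22.5)+(-6.9))/2)
= (-2.15, -14.7)

(-2.15, -14.7)


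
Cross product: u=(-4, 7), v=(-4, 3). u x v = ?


u x v = u_x*v_y - u_y*v_x = (-4)*3 - 7*(-4)
= (-12) - (-28) = 16

16


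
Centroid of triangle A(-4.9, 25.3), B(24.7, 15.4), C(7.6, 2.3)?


Centroid = ((x_A+x_B+x_C)/3, (y_A+y_B+y_C)/3)
= (((-4.9)+24.7+7.6)/3, (25.3+15.4+2.3)/3)
= (9.1333, 14.3333)

(9.1333, 14.3333)


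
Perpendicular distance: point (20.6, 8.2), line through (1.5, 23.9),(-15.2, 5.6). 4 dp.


|cross product| = 611.72
|line direction| = sqrt(613.78) = 24.7746
Distance = 611.72/sqrt(613.78) = 24.6914

24.6914


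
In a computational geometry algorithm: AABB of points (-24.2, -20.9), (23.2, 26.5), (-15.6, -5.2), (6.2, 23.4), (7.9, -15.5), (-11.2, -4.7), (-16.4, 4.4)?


x range: [-24.2, 23.2]
y range: [-20.9, 26.5]
Bounding box: (-24.2,-20.9) to (23.2,26.5)

(-24.2,-20.9) to (23.2,26.5)


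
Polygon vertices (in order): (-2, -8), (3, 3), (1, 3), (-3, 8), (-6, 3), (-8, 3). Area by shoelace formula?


Shoelace sum: ((-2)*3 - 3*(-8)) + (3*3 - 1*3) + (1*8 - (-3)*3) + ((-3)*3 - (-6)*8) + ((-6)*3 - (-8)*3) + ((-8)*(-8) - (-2)*3)
= 156
Area = |156|/2 = 78

78


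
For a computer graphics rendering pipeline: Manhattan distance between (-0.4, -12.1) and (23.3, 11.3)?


|(-0.4)-23.3| + |(-12.1)-11.3| = 23.7 + 23.4 = 47.1

47.1


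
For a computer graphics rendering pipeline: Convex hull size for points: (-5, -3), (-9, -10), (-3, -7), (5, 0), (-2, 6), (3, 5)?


Convex hull vertices (CCW): (-9, -10), (-3, -7), (5, 0), (3, 5), (-2, 6)
Count = 5

5


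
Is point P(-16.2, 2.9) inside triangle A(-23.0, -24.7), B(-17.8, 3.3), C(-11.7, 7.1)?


Cross products: AB x AP = -46.88, BC x BP = -8.52, CA x CP = -95.64
All same sign? yes

Yes, inside


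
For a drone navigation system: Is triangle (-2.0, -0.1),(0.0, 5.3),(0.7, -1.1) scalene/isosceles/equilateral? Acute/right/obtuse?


Side lengths squared: AB^2=33.16, BC^2=41.45, CA^2=8.29
Sorted: [8.29, 33.16, 41.45]
By sides: Scalene, By angles: Right

Scalene, Right


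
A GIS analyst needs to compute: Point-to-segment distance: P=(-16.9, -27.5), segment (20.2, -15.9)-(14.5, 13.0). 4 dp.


Project P onto AB: t = 0 (clamped to [0,1])
Closest point on segment: (20.2, -15.9)
Distance: 38.8712

38.8712


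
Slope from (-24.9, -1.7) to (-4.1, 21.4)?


slope = (y2-y1)/(x2-x1) = (21.4-(-1.7))/((-4.1)-(-24.9)) = 23.1/20.8 = 1.1106

1.1106


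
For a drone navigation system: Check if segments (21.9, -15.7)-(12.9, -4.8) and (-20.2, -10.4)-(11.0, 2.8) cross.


Cross products: d1=-721.08, d2=-262.2, d3=411.19, d4=-47.69
d1*d2 < 0 and d3*d4 < 0? no

No, they don't intersect


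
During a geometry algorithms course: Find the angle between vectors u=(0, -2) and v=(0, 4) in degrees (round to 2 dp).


u.v = -8, |u| = sqrt(4) = 2, |v| = sqrt(16) = 4
cos(theta) = u.v/(|u||v|) = -8/sqrt(64) = -1
theta = acos(-1) = 180 degrees

180 degrees


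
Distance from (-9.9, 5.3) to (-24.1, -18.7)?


dx=-14.2, dy=-24
d^2 = (-14.2)^2 + (-24)^2 = 777.64
d = sqrt(777.64) = 27.8862

27.8862


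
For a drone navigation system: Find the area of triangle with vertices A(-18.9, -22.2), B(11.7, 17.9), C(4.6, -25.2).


Area = |x_A(y_B-y_C) + x_B(y_C-y_A) + x_C(y_A-y_B)|/2
= |(-814.59) + (-35.1) + (-184.46)|/2
= 1034.15/2 = 517.075

517.075


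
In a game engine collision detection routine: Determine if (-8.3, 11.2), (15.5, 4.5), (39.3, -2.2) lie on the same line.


Cross product: (15.5-(-8.3))*((-2.2)-11.2) - (4.5-11.2)*(39.3-(-8.3))
= 0

Yes, collinear


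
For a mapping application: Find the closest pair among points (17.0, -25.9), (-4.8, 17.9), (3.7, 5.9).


d(P0,P1) = 48.9252, d(P0,P2) = 34.4693, d(P1,P2) = 14.7054
Closest: P1 and P2

Closest pair: (-4.8, 17.9) and (3.7, 5.9), distance = 14.7054


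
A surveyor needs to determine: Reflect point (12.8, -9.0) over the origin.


Reflection over origin: (x,y) -> (-x,-y)
(12.8, -9) -> (-12.8, 9)

(-12.8, 9)


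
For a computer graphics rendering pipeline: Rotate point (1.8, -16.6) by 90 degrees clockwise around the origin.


90° CW: (x,y) -> (y, -x)
(1.8,-16.6) -> (-16.6, -1.8)

(-16.6, -1.8)


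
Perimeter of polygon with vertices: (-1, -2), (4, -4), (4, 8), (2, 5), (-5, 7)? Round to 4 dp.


Sides: (-1, -2)->(4, -4): sqrt(29) = 5.385165, (4, -4)->(4, 8): sqrt(144) = 12, (4, 8)->(2, 5): sqrt(13) = 3.605551, (2, 5)->(-5, 7): sqrt(53) = 7.28011, (-5, 7)->(-1, -2): sqrt(97) = 9.848858
Sum = 38.119684
Perimeter = 38.1197

38.1197


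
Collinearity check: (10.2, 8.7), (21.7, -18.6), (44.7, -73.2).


Cross product: (21.7-10.2)*((-73.2)-8.7) - ((-18.6)-8.7)*(44.7-10.2)
= 0

Yes, collinear


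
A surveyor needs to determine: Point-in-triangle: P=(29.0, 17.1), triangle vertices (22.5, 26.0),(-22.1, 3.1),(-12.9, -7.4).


Cross products: AB x AP = 545.79, BC x BP = 665.35, CA x CP = -532.16
All same sign? no

No, outside


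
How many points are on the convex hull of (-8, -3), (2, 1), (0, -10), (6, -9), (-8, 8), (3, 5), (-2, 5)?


Convex hull vertices (CCW): (-8, -3), (0, -10), (6, -9), (3, 5), (-8, 8)
Count = 5

5


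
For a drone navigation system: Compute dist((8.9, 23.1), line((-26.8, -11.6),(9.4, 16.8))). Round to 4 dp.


|cross product| = 242.26
|line direction| = sqrt(2117) = 46.0109
Distance = 242.26/sqrt(2117) = 5.2653

5.2653


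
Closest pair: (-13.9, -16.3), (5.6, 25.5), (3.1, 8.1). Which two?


d(P0,P1) = 46.1247, d(P0,P2) = 29.7382, d(P1,P2) = 17.5787
Closest: P1 and P2

Closest pair: (5.6, 25.5) and (3.1, 8.1), distance = 17.5787


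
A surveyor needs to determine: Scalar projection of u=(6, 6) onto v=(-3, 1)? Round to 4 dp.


u.v = -12, |v| = sqrt(10) = 3.1623
Scalar projection = u.v / |v| = -12 / sqrt(10) = -3.7947

-3.7947


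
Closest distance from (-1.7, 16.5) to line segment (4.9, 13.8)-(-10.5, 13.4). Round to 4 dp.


Project P onto AB: t = 0.4237 (clamped to [0,1])
Closest point on segment: (-1.6255, 13.6305)
Distance: 2.8705

2.8705


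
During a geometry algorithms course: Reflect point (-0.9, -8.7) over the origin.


Reflection over origin: (x,y) -> (-x,-y)
(-0.9, -8.7) -> (0.9, 8.7)

(0.9, 8.7)


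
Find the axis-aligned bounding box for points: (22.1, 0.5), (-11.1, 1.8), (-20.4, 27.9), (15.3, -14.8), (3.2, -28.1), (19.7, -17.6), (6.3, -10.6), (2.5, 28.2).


x range: [-20.4, 22.1]
y range: [-28.1, 28.2]
Bounding box: (-20.4,-28.1) to (22.1,28.2)

(-20.4,-28.1) to (22.1,28.2)


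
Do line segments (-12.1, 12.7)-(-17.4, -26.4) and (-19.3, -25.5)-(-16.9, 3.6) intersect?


Cross products: d1=-117.84, d2=-57.45, d3=-79.06, d4=-139.45
d1*d2 < 0 and d3*d4 < 0? no

No, they don't intersect


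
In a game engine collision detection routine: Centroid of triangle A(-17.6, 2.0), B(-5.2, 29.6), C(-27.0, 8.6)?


Centroid = ((x_A+x_B+x_C)/3, (y_A+y_B+y_C)/3)
= (((-17.6)+(-5.2)+(-27))/3, (2+29.6+8.6)/3)
= (-16.6, 13.4)

(-16.6, 13.4)


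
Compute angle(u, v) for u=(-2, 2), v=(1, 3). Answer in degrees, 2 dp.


u.v = 4, |u| = sqrt(8) = 2.8284, |v| = sqrt(10) = 3.1623
cos(theta) = u.v/(|u||v|) = 4/sqrt(80) = 0.447214
theta = acos(0.447214) = 63.43 degrees

63.43 degrees


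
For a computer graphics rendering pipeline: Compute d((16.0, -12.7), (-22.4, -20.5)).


dx=-38.4, dy=-7.8
d^2 = (-38.4)^2 + (-7.8)^2 = 1535.4
d = sqrt(1535.4) = 39.1842

39.1842


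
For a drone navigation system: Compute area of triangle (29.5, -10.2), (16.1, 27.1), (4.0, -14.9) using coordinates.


Area = |x_A(y_B-y_C) + x_B(y_C-y_A) + x_C(y_A-y_B)|/2
= |1239 + (-75.67) + (-149.2)|/2
= 1014.13/2 = 507.065

507.065


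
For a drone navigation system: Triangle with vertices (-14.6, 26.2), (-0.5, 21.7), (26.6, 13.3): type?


Side lengths squared: AB^2=219.06, BC^2=804.97, CA^2=1863.85
Sorted: [219.06, 804.97, 1863.85]
By sides: Scalene, By angles: Obtuse

Scalene, Obtuse


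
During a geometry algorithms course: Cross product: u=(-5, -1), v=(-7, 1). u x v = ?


u x v = u_x*v_y - u_y*v_x = (-5)*1 - (-1)*(-7)
= (-5) - 7 = -12

-12


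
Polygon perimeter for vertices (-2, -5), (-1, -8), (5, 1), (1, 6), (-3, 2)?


Sides: (-2, -5)->(-1, -8): sqrt(10) = 3.162278, (-1, -8)->(5, 1): sqrt(117) = 10.816654, (5, 1)->(1, 6): sqrt(41) = 6.403124, (1, 6)->(-3, 2): sqrt(32) = 5.656854, (-3, 2)->(-2, -5): sqrt(50) = 7.071068
Sum = 33.109978
Perimeter = 33.11

33.11


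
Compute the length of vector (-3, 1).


|u| = sqrt((-3)^2 + 1^2) = sqrt(10) = 3.1623

3.1623


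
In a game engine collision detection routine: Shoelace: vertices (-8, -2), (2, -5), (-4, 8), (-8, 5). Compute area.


Shoelace sum: ((-8)*(-5) - 2*(-2)) + (2*8 - (-4)*(-5)) + ((-4)*5 - (-8)*8) + ((-8)*(-2) - (-8)*5)
= 140
Area = |140|/2 = 70

70


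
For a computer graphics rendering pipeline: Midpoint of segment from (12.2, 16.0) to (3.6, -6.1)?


M = ((12.2+3.6)/2, (16+(-6.1))/2)
= (7.9, 4.95)

(7.9, 4.95)


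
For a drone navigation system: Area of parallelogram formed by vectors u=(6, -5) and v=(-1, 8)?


|u x v| = |6*8 - (-5)*(-1)|
= |48 - 5| = 43

43


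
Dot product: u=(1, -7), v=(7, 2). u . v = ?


u . v = u_x*v_x + u_y*v_y = 1*7 + (-7)*2
= 7 + (-14) = -7

-7


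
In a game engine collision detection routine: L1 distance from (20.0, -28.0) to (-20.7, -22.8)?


|20-(-20.7)| + |(-28)-(-22.8)| = 40.7 + 5.2 = 45.9

45.9


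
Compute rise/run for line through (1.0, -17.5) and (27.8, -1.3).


slope = (y2-y1)/(x2-x1) = ((-1.3)-(-17.5))/(27.8-1) = 16.2/26.8 = 0.6045

0.6045


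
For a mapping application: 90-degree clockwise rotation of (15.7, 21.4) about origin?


90° CW: (x,y) -> (y, -x)
(15.7,21.4) -> (21.4, -15.7)

(21.4, -15.7)


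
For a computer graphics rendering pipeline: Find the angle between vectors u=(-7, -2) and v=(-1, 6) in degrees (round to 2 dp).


u.v = -5, |u| = sqrt(53) = 7.2801, |v| = sqrt(37) = 6.0828
cos(theta) = u.v/(|u||v|) = -5/sqrt(1961) = -0.11291
theta = acos(-0.11291) = 96.48 degrees

96.48 degrees


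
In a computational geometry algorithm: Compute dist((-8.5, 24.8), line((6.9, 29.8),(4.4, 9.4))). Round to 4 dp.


|cross product| = 301.66
|line direction| = sqrt(422.41) = 20.5526
Distance = 301.66/sqrt(422.41) = 14.6775

14.6775


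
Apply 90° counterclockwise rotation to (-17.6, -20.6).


90° CCW: (x,y) -> (-y, x)
(-17.6,-20.6) -> (20.6, -17.6)

(20.6, -17.6)


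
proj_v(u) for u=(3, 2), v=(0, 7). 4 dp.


u.v = 14, |v| = sqrt(49) = 7
Scalar projection = u.v / |v| = 14 / sqrt(49) = 2

2


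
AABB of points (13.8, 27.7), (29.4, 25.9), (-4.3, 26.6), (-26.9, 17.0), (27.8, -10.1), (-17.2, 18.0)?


x range: [-26.9, 29.4]
y range: [-10.1, 27.7]
Bounding box: (-26.9,-10.1) to (29.4,27.7)

(-26.9,-10.1) to (29.4,27.7)


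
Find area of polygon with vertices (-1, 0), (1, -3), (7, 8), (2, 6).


Shoelace sum: ((-1)*(-3) - 1*0) + (1*8 - 7*(-3)) + (7*6 - 2*8) + (2*0 - (-1)*6)
= 64
Area = |64|/2 = 32

32


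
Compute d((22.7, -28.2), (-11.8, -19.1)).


dx=-34.5, dy=9.1
d^2 = (-34.5)^2 + 9.1^2 = 1273.06
d = sqrt(1273.06) = 35.68

35.68


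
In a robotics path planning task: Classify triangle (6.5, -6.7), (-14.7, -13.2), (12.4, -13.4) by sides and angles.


Side lengths squared: AB^2=491.69, BC^2=734.45, CA^2=79.7
Sorted: [79.7, 491.69, 734.45]
By sides: Scalene, By angles: Obtuse

Scalene, Obtuse


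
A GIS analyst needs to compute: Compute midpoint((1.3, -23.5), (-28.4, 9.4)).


M = ((1.3+(-28.4))/2, ((-23.5)+9.4)/2)
= (-13.55, -7.05)

(-13.55, -7.05)


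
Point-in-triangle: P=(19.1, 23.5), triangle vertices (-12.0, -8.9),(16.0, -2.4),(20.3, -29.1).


Cross products: AB x AP = 705.05, BC x BP = 194.14, CA x CP = -1674.74
All same sign? no

No, outside


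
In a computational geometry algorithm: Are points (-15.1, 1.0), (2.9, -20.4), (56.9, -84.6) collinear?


Cross product: (2.9-(-15.1))*((-84.6)-1) - ((-20.4)-1)*(56.9-(-15.1))
= 0

Yes, collinear


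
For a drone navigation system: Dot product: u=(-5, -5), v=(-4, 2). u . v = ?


u . v = u_x*v_x + u_y*v_y = (-5)*(-4) + (-5)*2
= 20 + (-10) = 10

10


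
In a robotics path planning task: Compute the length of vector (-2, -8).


|u| = sqrt((-2)^2 + (-8)^2) = sqrt(68) = 8.2462

8.2462


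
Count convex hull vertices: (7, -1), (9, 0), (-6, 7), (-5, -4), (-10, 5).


Convex hull vertices (CCW): (-10, 5), (-5, -4), (7, -1), (9, 0), (-6, 7)
Count = 5

5


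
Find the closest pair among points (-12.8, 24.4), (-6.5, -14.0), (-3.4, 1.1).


d(P0,P1) = 38.9134, d(P0,P2) = 25.1247, d(P1,P2) = 15.4149
Closest: P1 and P2

Closest pair: (-6.5, -14.0) and (-3.4, 1.1), distance = 15.4149


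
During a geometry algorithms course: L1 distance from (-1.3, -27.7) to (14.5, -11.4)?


|(-1.3)-14.5| + |(-27.7)-(-11.4)| = 15.8 + 16.3 = 32.1

32.1


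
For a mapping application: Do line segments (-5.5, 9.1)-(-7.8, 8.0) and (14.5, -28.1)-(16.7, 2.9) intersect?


Cross products: d1=701.84, d2=770.72, d3=107.56, d4=38.68
d1*d2 < 0 and d3*d4 < 0? no

No, they don't intersect


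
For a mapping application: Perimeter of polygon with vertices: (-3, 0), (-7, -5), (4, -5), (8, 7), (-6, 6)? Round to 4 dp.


Sides: (-3, 0)->(-7, -5): sqrt(41) = 6.403124, (-7, -5)->(4, -5): sqrt(121) = 11, (4, -5)->(8, 7): sqrt(160) = 12.649111, (8, 7)->(-6, 6): sqrt(197) = 14.035669, (-6, 6)->(-3, 0): sqrt(45) = 6.708204
Sum = 50.796108
Perimeter = 50.7961

50.7961


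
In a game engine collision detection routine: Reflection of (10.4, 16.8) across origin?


Reflection over origin: (x,y) -> (-x,-y)
(10.4, 16.8) -> (-10.4, -16.8)

(-10.4, -16.8)


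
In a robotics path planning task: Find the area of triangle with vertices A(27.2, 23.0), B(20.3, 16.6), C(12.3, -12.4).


Area = |x_A(y_B-y_C) + x_B(y_C-y_A) + x_C(y_A-y_B)|/2
= |788.8 + (-718.62) + 78.72|/2
= 148.9/2 = 74.45

74.45


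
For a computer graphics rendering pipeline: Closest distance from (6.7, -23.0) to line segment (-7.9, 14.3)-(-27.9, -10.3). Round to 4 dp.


Project P onto AB: t = 0.6224 (clamped to [0,1])
Closest point on segment: (-20.3474, -1.0103)
Distance: 34.8584

34.8584


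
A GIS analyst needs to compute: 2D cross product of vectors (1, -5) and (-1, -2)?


u x v = u_x*v_y - u_y*v_x = 1*(-2) - (-5)*(-1)
= (-2) - 5 = -7

-7


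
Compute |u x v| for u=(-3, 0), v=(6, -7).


|u x v| = |(-3)*(-7) - 0*6|
= |21 - 0| = 21

21


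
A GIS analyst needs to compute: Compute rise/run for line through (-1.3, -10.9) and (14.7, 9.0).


slope = (y2-y1)/(x2-x1) = (9-(-10.9))/(14.7-(-1.3)) = 19.9/16 = 1.2437

1.2437


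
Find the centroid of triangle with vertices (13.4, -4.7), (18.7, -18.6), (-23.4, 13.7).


Centroid = ((x_A+x_B+x_C)/3, (y_A+y_B+y_C)/3)
= ((13.4+18.7+(-23.4))/3, ((-4.7)+(-18.6)+13.7)/3)
= (2.9, -3.2)

(2.9, -3.2)


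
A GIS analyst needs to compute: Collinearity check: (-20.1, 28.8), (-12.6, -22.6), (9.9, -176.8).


Cross product: ((-12.6)-(-20.1))*((-176.8)-28.8) - ((-22.6)-28.8)*(9.9-(-20.1))
= 0

Yes, collinear


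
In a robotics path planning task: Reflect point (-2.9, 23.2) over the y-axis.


Reflection over y-axis: (x,y) -> (-x,y)
(-2.9, 23.2) -> (2.9, 23.2)

(2.9, 23.2)


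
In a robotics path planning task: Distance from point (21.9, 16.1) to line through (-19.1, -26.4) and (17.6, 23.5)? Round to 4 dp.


|cross product| = 486.15
|line direction| = sqrt(3836.9) = 61.9427
Distance = 486.15/sqrt(3836.9) = 7.8484

7.8484


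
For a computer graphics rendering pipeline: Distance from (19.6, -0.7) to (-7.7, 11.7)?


dx=-27.3, dy=12.4
d^2 = (-27.3)^2 + 12.4^2 = 899.05
d = sqrt(899.05) = 29.9842

29.9842


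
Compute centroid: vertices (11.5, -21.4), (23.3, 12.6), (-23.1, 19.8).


Centroid = ((x_A+x_B+x_C)/3, (y_A+y_B+y_C)/3)
= ((11.5+23.3+(-23.1))/3, ((-21.4)+12.6+19.8)/3)
= (3.9, 3.6667)

(3.9, 3.6667)


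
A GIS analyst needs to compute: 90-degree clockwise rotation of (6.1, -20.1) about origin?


90° CW: (x,y) -> (y, -x)
(6.1,-20.1) -> (-20.1, -6.1)

(-20.1, -6.1)


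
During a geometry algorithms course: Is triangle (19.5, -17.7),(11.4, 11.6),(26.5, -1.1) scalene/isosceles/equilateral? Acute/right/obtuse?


Side lengths squared: AB^2=924.1, BC^2=389.3, CA^2=324.56
Sorted: [324.56, 389.3, 924.1]
By sides: Scalene, By angles: Obtuse

Scalene, Obtuse


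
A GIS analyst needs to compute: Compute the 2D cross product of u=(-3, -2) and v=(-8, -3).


u x v = u_x*v_y - u_y*v_x = (-3)*(-3) - (-2)*(-8)
= 9 - 16 = -7

-7


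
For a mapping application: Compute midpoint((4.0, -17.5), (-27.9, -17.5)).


M = ((4+(-27.9))/2, ((-17.5)+(-17.5))/2)
= (-11.95, -17.5)

(-11.95, -17.5)


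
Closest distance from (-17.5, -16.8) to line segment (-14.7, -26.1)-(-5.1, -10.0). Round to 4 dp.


Project P onto AB: t = 0.3496 (clamped to [0,1])
Closest point on segment: (-11.3435, -20.4709)
Distance: 7.1678

7.1678


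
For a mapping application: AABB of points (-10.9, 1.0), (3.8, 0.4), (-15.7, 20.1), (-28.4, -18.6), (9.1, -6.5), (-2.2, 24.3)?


x range: [-28.4, 9.1]
y range: [-18.6, 24.3]
Bounding box: (-28.4,-18.6) to (9.1,24.3)

(-28.4,-18.6) to (9.1,24.3)


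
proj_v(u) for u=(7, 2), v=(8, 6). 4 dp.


u.v = 68, |v| = sqrt(100) = 10
Scalar projection = u.v / |v| = 68 / sqrt(100) = 6.8

6.8


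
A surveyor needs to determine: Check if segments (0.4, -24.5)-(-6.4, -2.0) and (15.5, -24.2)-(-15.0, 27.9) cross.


Cross products: d1=795.86, d2=463.89, d3=-341.79, d4=-9.82
d1*d2 < 0 and d3*d4 < 0? no

No, they don't intersect


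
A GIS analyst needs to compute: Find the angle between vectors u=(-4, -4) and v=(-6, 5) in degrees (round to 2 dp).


u.v = 4, |u| = sqrt(32) = 5.6569, |v| = sqrt(61) = 7.8102
cos(theta) = u.v/(|u||v|) = 4/sqrt(1952) = 0.090536
theta = acos(0.090536) = 84.81 degrees

84.81 degrees


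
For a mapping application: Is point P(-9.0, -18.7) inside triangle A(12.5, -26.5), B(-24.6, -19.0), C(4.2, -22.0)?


Cross products: AB x AP = -128.13, BC x BP = 55.44, CA x CP = -32.01
All same sign? no

No, outside


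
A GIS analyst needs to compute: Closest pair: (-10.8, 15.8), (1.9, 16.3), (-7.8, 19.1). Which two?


d(P0,P1) = 12.7098, d(P0,P2) = 4.4598, d(P1,P2) = 10.096
Closest: P0 and P2

Closest pair: (-10.8, 15.8) and (-7.8, 19.1), distance = 4.4598


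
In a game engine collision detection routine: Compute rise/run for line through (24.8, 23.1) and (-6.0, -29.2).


slope = (y2-y1)/(x2-x1) = ((-29.2)-23.1)/((-6)-24.8) = (-52.3)/(-30.8) = 1.6981

1.6981


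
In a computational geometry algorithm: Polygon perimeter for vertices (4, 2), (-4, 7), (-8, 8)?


Sides: (4, 2)->(-4, 7): sqrt(89) = 9.433981, (-4, 7)->(-8, 8): sqrt(17) = 4.123106, (-8, 8)->(4, 2): sqrt(180) = 13.416408
Sum = 26.973495
Perimeter = 26.9735

26.9735


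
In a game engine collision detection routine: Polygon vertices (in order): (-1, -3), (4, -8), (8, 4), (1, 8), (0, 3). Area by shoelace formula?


Shoelace sum: ((-1)*(-8) - 4*(-3)) + (4*4 - 8*(-8)) + (8*8 - 1*4) + (1*3 - 0*8) + (0*(-3) - (-1)*3)
= 166
Area = |166|/2 = 83

83


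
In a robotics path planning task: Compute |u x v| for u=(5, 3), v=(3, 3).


|u x v| = |5*3 - 3*3|
= |15 - 9| = 6

6


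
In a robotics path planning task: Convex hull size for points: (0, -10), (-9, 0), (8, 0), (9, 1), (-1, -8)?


Convex hull vertices (CCW): (-9, 0), (0, -10), (9, 1)
Count = 3

3


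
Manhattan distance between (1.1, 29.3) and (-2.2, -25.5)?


|1.1-(-2.2)| + |29.3-(-25.5)| = 3.3 + 54.8 = 58.1

58.1


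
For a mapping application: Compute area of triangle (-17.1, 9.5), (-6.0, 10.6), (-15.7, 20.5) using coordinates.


Area = |x_A(y_B-y_C) + x_B(y_C-y_A) + x_C(y_A-y_B)|/2
= |169.29 + (-66) + 17.27|/2
= 120.56/2 = 60.28

60.28


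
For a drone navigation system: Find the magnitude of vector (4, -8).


|u| = sqrt(4^2 + (-8)^2) = sqrt(80) = 8.9443

8.9443


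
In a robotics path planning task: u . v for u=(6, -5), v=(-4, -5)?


u . v = u_x*v_x + u_y*v_y = 6*(-4) + (-5)*(-5)
= (-24) + 25 = 1

1


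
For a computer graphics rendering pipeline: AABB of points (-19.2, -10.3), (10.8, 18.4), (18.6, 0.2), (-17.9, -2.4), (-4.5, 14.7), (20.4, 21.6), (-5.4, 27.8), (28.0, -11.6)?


x range: [-19.2, 28]
y range: [-11.6, 27.8]
Bounding box: (-19.2,-11.6) to (28,27.8)

(-19.2,-11.6) to (28,27.8)


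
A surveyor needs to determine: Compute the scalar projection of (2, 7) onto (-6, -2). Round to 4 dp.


u.v = -26, |v| = sqrt(40) = 6.3246
Scalar projection = u.v / |v| = -26 / sqrt(40) = -4.111

-4.111


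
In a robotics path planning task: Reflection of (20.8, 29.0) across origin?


Reflection over origin: (x,y) -> (-x,-y)
(20.8, 29) -> (-20.8, -29)

(-20.8, -29)


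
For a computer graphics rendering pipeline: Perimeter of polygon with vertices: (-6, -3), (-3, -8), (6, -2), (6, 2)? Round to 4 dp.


Sides: (-6, -3)->(-3, -8): sqrt(34) = 5.830952, (-3, -8)->(6, -2): sqrt(117) = 10.816654, (6, -2)->(6, 2): sqrt(16) = 4, (6, 2)->(-6, -3): sqrt(169) = 13
Sum = 33.647606
Perimeter = 33.6476

33.6476


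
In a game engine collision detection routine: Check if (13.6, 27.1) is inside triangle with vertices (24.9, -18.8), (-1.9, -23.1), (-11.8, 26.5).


Cross products: AB x AP = -1278.71, BC x BP = -1265.78, CA x CP = 1172.64
All same sign? no

No, outside


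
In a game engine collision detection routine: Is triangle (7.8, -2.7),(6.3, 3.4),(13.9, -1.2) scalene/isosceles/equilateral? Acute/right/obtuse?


Side lengths squared: AB^2=39.46, BC^2=78.92, CA^2=39.46
Sorted: [39.46, 39.46, 78.92]
By sides: Isosceles, By angles: Right

Isosceles, Right


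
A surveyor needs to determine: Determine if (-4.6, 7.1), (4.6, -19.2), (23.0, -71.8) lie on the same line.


Cross product: (4.6-(-4.6))*((-71.8)-7.1) - ((-19.2)-7.1)*(23-(-4.6))
= 0

Yes, collinear


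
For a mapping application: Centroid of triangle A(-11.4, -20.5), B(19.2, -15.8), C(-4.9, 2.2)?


Centroid = ((x_A+x_B+x_C)/3, (y_A+y_B+y_C)/3)
= (((-11.4)+19.2+(-4.9))/3, ((-20.5)+(-15.8)+2.2)/3)
= (0.9667, -11.3667)

(0.9667, -11.3667)


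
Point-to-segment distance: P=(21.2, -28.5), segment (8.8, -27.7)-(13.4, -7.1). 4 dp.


Project P onto AB: t = 0.091 (clamped to [0,1])
Closest point on segment: (9.2188, -25.8246)
Distance: 12.2763

12.2763


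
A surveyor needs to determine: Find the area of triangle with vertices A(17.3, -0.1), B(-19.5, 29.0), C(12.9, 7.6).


Area = |x_A(y_B-y_C) + x_B(y_C-y_A) + x_C(y_A-y_B)|/2
= |370.22 + (-150.15) + (-375.39)|/2
= 155.32/2 = 77.66

77.66


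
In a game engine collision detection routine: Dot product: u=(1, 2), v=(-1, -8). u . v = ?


u . v = u_x*v_x + u_y*v_y = 1*(-1) + 2*(-8)
= (-1) + (-16) = -17

-17


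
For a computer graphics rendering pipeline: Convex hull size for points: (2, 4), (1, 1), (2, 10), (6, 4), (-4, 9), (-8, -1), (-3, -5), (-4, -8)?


Convex hull vertices (CCW): (-8, -1), (-4, -8), (6, 4), (2, 10), (-4, 9)
Count = 5

5


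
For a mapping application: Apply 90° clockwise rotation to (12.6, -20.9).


90° CW: (x,y) -> (y, -x)
(12.6,-20.9) -> (-20.9, -12.6)

(-20.9, -12.6)


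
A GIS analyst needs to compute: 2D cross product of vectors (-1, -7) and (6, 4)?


u x v = u_x*v_y - u_y*v_x = (-1)*4 - (-7)*6
= (-4) - (-42) = 38

38


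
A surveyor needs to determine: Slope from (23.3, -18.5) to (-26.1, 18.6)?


slope = (y2-y1)/(x2-x1) = (18.6-(-18.5))/((-26.1)-23.3) = 37.1/(-49.4) = -0.751

-0.751


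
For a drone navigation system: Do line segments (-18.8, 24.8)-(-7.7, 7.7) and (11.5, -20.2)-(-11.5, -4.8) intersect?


Cross products: d1=-568.38, d2=-346.02, d3=18.63, d4=-203.73
d1*d2 < 0 and d3*d4 < 0? no

No, they don't intersect


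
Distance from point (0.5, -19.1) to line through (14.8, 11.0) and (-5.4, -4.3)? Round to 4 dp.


|cross product| = 389.23
|line direction| = sqrt(642.13) = 25.3403
Distance = 389.23/sqrt(642.13) = 15.3601

15.3601


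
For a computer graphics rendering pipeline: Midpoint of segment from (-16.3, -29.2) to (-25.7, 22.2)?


M = (((-16.3)+(-25.7))/2, ((-29.2)+22.2)/2)
= (-21, -3.5)

(-21, -3.5)


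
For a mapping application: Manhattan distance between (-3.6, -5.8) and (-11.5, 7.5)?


|(-3.6)-(-11.5)| + |(-5.8)-7.5| = 7.9 + 13.3 = 21.2

21.2


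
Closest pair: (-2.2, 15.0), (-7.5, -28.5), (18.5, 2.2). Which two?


d(P0,P1) = 43.8217, d(P0,P2) = 24.3378, d(P1,P2) = 40.2305
Closest: P0 and P2

Closest pair: (-2.2, 15.0) and (18.5, 2.2), distance = 24.3378


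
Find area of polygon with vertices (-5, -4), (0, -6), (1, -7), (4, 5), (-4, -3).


Shoelace sum: ((-5)*(-6) - 0*(-4)) + (0*(-7) - 1*(-6)) + (1*5 - 4*(-7)) + (4*(-3) - (-4)*5) + ((-4)*(-4) - (-5)*(-3))
= 78
Area = |78|/2 = 39

39


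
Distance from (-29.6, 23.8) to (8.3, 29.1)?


dx=37.9, dy=5.3
d^2 = 37.9^2 + 5.3^2 = 1464.5
d = sqrt(1464.5) = 38.2688

38.2688


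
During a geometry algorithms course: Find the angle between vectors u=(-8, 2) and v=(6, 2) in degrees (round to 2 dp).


u.v = -44, |u| = sqrt(68) = 8.2462, |v| = sqrt(40) = 6.3246
cos(theta) = u.v/(|u||v|) = -44/sqrt(2720) = -0.843661
theta = acos(-0.843661) = 147.53 degrees

147.53 degrees


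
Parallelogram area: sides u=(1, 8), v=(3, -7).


|u x v| = |1*(-7) - 8*3|
= |(-7) - 24| = 31

31


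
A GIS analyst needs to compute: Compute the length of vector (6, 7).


|u| = sqrt(6^2 + 7^2) = sqrt(85) = 9.2195

9.2195


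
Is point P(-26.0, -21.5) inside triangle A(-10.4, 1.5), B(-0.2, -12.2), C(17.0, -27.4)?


Cross products: AB x AP = -448.32, BC x BP = -552.12, CA x CP = 1081.04
All same sign? no

No, outside


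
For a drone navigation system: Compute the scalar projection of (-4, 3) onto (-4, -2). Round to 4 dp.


u.v = 10, |v| = sqrt(20) = 4.4721
Scalar projection = u.v / |v| = 10 / sqrt(20) = 2.2361

2.2361


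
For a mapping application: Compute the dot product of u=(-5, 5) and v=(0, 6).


u . v = u_x*v_x + u_y*v_y = (-5)*0 + 5*6
= 0 + 30 = 30

30
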